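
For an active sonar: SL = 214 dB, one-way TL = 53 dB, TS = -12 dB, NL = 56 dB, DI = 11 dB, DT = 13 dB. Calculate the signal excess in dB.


SE = SL - 2*TL + TS - NL + DI - DT = 214 - 2*53 + (-12) - 56 + 11 - 13 = 38

38 dB


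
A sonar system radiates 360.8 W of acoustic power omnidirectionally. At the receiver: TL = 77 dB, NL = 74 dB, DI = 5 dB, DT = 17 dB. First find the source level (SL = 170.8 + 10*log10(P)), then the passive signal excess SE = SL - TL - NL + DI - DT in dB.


Step 1: SL = 170.8 + 10*log10(360.8) = 196.37 dB
Step 2: SE = SL - TL - NL + DI - DT = 196.37 - 77 - 74 + 5 - 17 = 33.37

33.37 dB


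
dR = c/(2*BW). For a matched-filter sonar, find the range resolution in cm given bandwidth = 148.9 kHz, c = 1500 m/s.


dR = c/(2*BW) = 1500 / (2 * 148.9e3) = 0.005 m = 0.5 cm

0.5 cm


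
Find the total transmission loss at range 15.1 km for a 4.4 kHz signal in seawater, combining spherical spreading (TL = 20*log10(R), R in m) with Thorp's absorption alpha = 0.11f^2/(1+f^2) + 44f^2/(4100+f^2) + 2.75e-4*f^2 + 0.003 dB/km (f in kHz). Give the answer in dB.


Step 1 (Thorp): alpha = 0.11*19.36/(1+19.36) + 44*19.36/(4100+19.36) + 2.75e-4*19.36 + 0.003 = 0.3197 dB/km
Step 2: TL_spread = 20*log10(15100) = 83.58 dB
Step 3: TL_abs = alpha*R = 0.3197 * 15.1 = 4.83 dB
Step 4: TL_total = 83.58 + 4.83 = 88.41

88.41 dB


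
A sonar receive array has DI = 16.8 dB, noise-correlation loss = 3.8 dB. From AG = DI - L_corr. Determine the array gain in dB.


AG = DI - L_corr = 16.8 - 3.8 = 13.0

13.0 dB


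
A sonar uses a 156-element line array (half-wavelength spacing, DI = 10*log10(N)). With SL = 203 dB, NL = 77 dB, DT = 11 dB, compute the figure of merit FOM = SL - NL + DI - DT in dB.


136.93 dB


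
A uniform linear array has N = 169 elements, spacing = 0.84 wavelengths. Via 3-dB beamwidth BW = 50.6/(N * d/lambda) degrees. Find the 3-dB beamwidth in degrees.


BW = 50.6 / (169 * 0.84) = 50.6 / 141.96 = 0.36

0.36 deg


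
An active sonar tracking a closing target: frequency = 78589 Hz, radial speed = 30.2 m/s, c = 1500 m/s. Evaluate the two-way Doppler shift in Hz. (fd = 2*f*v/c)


3164.52 Hz


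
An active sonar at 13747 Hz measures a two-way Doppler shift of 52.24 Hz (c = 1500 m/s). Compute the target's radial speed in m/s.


2.85 m/s


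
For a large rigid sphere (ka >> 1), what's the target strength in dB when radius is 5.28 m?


TS = 10*log10(5.28^2 / 4) = 10*log10(6.9696) = 8.43

8.43 dB


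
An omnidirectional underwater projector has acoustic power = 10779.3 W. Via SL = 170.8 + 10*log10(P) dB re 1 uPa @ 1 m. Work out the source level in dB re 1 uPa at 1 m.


211.13 dB


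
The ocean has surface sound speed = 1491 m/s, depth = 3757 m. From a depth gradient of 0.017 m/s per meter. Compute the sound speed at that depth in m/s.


c = 1491 + 0.017 * 3757 = 1554.869

1554.869 m/s


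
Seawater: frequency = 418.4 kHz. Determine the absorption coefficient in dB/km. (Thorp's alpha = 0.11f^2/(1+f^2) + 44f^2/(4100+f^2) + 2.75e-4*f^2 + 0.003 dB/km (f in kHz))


f^2 = 175058.56
alpha = 0.11*175058.56/(1+175058.56) + 44*175058.56/(4100+175058.56) + 2.75e-4*175058.56 + 0.003 = 91.247

91.247 dB/km


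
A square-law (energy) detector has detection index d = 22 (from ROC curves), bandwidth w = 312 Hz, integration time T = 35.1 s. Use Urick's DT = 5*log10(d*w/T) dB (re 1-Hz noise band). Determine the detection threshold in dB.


DT = 5*log10(d*w/T) = 5*log10(22 * 312 / 35.1) = 5*log10(195.56) = 11.46

11.46 dB


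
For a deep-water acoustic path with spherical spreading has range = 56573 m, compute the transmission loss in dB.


95.05 dB


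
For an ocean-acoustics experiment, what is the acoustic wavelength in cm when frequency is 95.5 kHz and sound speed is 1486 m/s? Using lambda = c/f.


1.56 cm


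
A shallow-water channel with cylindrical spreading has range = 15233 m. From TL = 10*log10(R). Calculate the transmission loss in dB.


TL = 10*log10(15233) = 41.83

41.83 dB


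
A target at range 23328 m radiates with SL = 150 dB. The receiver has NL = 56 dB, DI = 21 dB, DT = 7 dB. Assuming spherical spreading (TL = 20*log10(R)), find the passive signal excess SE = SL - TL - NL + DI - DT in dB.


Step 1: TL = 20*log10(23328) = 87.36 dB
Step 2: SE = 150 - 87.36 - 56 + 21 - 7 = 20.64

20.64 dB


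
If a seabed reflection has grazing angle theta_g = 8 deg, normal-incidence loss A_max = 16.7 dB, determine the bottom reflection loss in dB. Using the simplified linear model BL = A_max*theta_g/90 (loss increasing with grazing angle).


BL = A_max * theta_g / 90 = 16.7 * 8 / 90 = 1.48

1.48 dB


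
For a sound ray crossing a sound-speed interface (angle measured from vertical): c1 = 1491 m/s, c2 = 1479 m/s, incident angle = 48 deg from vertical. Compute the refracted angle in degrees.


sin(theta2) = (c2/c1)*sin(theta1) = (1479/1491)*sin(48 deg) = 0.73716
theta2 = arcsin(0.73716) = 47.49

47.49 deg


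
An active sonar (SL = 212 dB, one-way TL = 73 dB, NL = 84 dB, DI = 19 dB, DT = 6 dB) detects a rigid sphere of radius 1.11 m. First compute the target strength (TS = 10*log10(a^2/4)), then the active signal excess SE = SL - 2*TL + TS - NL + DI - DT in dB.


Step 1: TS = 10*log10(1.11^2/4) = -5.11 dB
Step 2: SE = SL - 2*TL + TS - NL + DI - DT = 212 - 2*73 + (-5.11) - 84 + 19 - 6 = -10.11

-10.11 dB


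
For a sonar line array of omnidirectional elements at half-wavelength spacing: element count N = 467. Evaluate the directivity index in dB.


DI = 10*log10(467) = 26.69

26.69 dB


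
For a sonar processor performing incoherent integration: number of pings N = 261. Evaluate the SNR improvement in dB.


Gain = 5*log10(261) = 12.08

12.08 dB


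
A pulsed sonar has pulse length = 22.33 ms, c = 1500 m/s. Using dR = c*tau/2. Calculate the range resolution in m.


16.7475 m


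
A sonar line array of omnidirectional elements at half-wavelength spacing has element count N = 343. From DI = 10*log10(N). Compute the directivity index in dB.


25.35 dB


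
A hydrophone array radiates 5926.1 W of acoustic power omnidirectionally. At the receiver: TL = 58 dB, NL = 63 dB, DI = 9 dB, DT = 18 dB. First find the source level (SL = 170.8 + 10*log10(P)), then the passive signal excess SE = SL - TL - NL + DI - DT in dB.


Step 1: SL = 170.8 + 10*log10(5926.1) = 208.53 dB
Step 2: SE = SL - TL - NL + DI - DT = 208.53 - 58 - 63 + 9 - 18 = 78.53

78.53 dB


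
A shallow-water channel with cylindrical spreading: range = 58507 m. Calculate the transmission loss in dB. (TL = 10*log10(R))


47.67 dB


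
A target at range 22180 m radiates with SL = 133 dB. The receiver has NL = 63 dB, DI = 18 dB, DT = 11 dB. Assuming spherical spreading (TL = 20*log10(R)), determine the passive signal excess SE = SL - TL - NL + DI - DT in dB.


Step 1: TL = 20*log10(22180) = 86.92 dB
Step 2: SE = 133 - 86.92 - 63 + 18 - 11 = -9.92

-9.92 dB


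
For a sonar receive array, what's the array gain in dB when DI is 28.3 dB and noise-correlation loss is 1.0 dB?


AG = DI - L_corr = 28.3 - 1.0 = 27.3

27.3 dB


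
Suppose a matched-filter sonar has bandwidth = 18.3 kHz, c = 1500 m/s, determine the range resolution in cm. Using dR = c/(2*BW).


dR = c/(2*BW) = 1500 / (2 * 18.3e3) = 0.041 m = 4.1 cm

4.1 cm


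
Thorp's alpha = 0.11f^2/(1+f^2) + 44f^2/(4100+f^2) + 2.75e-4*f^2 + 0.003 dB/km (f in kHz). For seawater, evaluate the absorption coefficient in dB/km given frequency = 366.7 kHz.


f^2 = 134468.89
alpha = 0.11*134468.89/(1+134468.89) + 44*134468.89/(4100+134468.89) + 2.75e-4*134468.89 + 0.003 = 79.79

79.79 dB/km


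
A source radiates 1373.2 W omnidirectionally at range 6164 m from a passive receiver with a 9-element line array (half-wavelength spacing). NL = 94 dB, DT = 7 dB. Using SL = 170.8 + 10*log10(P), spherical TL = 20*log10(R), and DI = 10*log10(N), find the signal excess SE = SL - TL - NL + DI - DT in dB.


34.92 dB


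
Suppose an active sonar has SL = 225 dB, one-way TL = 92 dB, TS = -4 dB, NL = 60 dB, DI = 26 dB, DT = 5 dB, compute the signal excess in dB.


-2 dB


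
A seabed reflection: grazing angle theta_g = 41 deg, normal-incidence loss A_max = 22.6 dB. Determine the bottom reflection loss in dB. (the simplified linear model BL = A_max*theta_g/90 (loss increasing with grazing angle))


BL = A_max * theta_g / 90 = 22.6 * 41 / 90 = 10.3

10.3 dB


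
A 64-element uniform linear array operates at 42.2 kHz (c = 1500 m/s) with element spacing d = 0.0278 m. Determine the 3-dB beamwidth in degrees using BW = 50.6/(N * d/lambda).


1.01 deg


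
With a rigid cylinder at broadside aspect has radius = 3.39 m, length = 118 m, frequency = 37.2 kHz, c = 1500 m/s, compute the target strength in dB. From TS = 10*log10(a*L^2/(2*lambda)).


lambda = 1500/37200 = 0.04032 m
TS = 10*log10(3.39*118^2/(2*0.04032)) = 57.67

57.67 dB


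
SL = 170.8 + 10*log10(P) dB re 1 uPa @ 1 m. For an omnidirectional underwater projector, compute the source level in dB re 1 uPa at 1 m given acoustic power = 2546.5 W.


204.86 dB


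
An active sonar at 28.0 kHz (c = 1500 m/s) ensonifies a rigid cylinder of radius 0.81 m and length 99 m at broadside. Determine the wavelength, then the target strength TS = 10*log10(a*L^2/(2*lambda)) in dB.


Step 1: lambda = c/f = 1500/28000 = 0.05357 m
Step 2: TS = 10*log10(a*L^2/(2*lambda)) = 10*log10(0.81*99^2/(2*0.05357)) = 48.7

48.7 dB


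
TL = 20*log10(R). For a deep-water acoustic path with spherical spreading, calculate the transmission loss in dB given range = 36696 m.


TL = 20*log10(36696) = 91.29

91.29 dB


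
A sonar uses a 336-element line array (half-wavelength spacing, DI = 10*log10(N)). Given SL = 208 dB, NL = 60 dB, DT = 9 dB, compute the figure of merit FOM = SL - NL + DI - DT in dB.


164.26 dB


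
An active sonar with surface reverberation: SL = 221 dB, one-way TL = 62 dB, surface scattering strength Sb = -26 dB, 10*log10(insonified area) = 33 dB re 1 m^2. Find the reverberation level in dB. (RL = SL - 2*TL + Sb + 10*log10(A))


RL = SL - 2*TL + Sb + 10*log10(A) = 221 - 2*62 + (-26) + 33 = 104

104 dB


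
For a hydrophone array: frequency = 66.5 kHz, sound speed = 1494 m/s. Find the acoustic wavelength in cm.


lambda = c/f = 1494 / 66500 = 0.0225 m = 2.25 cm

2.25 cm


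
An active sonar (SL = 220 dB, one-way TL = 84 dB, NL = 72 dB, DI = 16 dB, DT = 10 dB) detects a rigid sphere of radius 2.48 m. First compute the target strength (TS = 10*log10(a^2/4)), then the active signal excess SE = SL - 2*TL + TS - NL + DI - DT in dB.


Step 1: TS = 10*log10(2.48^2/4) = 1.87 dB
Step 2: SE = SL - 2*TL + TS - NL + DI - DT = 220 - 2*84 + (1.87) - 72 + 16 - 10 = -12.13

-12.13 dB


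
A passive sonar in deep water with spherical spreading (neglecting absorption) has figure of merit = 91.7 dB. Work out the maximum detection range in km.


38.46 km


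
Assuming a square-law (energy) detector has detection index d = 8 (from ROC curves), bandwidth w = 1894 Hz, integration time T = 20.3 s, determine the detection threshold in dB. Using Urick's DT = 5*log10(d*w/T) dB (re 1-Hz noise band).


14.36 dB


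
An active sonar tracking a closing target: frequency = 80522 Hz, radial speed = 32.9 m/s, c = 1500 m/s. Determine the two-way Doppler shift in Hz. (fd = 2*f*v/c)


fd = 2*f*v/c = 2 * 80522 * 32.9 / 1500 = 3532.23

3532.23 Hz


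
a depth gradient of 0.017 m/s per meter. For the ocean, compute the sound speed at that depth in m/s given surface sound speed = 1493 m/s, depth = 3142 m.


c = 1493 + 0.017 * 3142 = 1546.414

1546.414 m/s


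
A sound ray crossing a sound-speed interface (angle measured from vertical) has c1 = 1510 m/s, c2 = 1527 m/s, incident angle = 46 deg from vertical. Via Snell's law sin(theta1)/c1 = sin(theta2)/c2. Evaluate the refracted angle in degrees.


sin(theta2) = (c2/c1)*sin(theta1) = (1527/1510)*sin(46 deg) = 0.72744
theta2 = arcsin(0.72744) = 46.67

46.67 deg


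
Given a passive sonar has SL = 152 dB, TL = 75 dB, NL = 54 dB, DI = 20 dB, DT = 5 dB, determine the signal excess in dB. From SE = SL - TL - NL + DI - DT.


38 dB


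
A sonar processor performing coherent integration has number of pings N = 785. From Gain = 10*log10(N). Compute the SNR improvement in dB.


Gain = 10*log10(785) = 28.95

28.95 dB


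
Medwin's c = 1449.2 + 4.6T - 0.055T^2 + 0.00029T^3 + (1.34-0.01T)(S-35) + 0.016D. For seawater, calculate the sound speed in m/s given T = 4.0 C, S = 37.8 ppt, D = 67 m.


c = 1449.2 + 4.6*4.0 - 0.055*4.0^2 + 0.00029*4.0^3 + (1.34 - 0.01*4.0)*(37.8 - 35) + 0.016*67 = 1471.45

1471.45 m/s


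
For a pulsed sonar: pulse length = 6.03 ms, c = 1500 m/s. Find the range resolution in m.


dR = c*tau/2 = 1500 * 6.03e-3 / 2 = 4.5225

4.5225 m


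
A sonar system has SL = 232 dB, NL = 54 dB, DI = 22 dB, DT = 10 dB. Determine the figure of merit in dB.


FOM = SL - NL + DI - DT = 232 - 54 + 22 - 10 = 190

190 dB


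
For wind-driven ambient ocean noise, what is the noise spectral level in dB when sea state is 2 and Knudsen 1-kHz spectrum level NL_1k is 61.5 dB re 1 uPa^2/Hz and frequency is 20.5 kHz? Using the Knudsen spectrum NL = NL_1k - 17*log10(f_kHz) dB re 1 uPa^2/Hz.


39.2 dB


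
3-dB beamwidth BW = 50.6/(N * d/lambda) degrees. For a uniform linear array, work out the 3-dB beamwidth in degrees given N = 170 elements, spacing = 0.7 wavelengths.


BW = 50.6 / (170 * 0.7) = 50.6 / 119.0 = 0.43

0.43 deg


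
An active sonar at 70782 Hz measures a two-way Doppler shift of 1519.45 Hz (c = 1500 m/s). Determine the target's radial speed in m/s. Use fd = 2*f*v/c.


16.1 m/s


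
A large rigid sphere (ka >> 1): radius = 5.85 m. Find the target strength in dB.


9.32 dB


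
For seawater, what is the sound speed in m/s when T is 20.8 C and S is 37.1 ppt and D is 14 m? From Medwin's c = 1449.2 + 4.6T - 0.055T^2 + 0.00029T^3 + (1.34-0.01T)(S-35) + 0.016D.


c = 1449.2 + 4.6*20.8 - 0.055*20.8^2 + 0.00029*20.8^3 + (1.34 - 0.01*20.8)*(37.1 - 35) + 0.016*14 = 1526.3

1526.3 m/s


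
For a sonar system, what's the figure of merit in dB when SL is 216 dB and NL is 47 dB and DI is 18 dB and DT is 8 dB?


FOM = SL - NL + DI - DT = 216 - 47 + 18 - 8 = 179

179 dB


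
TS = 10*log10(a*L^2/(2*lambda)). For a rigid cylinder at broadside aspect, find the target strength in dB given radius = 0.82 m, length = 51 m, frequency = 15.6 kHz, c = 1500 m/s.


lambda = 1500/15600 = 0.09615 m
TS = 10*log10(0.82*51^2/(2*0.09615)) = 40.45

40.45 dB


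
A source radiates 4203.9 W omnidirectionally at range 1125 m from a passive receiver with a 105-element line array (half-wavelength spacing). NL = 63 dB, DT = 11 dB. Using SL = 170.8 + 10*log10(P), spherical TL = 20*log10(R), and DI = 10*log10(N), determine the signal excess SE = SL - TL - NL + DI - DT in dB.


Step 1: SL = 170.8 + 10*log10(4203.9) = 207.04 dB
Step 2: TL = 20*log10(1125) = 61.02 dB
Step 3: DI = 10*log10(105) = 20.21 dB
Step 4: SE = SL - TL - NL + DI - DT = 207.04 - 61.02 - 63 + 20.21 - 11 = 92.23

92.23 dB


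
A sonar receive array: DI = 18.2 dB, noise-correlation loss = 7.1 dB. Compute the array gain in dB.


11.1 dB


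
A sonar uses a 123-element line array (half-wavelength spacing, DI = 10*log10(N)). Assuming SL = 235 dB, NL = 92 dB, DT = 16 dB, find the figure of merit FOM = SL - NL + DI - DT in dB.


147.9 dB


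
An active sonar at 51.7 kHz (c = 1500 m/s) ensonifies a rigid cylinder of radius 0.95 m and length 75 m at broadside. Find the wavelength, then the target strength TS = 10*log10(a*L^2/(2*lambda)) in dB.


Step 1: lambda = c/f = 1500/51700 = 0.02901 m
Step 2: TS = 10*log10(a*L^2/(2*lambda)) = 10*log10(0.95*75^2/(2*0.02901)) = 49.64

49.64 dB


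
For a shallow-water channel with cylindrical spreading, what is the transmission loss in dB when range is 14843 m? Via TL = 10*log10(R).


TL = 10*log10(14843) = 41.72

41.72 dB


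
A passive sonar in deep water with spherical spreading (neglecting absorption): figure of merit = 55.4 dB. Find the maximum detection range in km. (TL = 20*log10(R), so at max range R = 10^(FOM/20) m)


At max range FOM = TL, so 20*log10(R) = 55.4
R = 10^(55.4/20) = 588.84 m = 0.59 km

0.59 km


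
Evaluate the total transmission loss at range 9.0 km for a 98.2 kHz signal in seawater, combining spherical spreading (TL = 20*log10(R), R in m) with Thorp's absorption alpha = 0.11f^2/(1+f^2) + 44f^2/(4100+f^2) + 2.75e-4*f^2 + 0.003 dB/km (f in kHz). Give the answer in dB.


Step 1 (Thorp): alpha = 0.11*9643.24/(1+9643.24) + 44*9643.24/(4100+9643.24) + 2.75e-4*9643.24 + 0.003 = 33.6384 dB/km
Step 2: TL_spread = 20*log10(9000) = 79.08 dB
Step 3: TL_abs = alpha*R = 33.6384 * 9.0 = 302.75 dB
Step 4: TL_total = 79.08 + 302.75 = 381.83

381.83 dB


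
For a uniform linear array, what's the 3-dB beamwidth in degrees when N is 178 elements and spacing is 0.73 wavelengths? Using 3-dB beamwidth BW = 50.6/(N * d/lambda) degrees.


BW = 50.6 / (178 * 0.73) = 50.6 / 129.94 = 0.39

0.39 deg


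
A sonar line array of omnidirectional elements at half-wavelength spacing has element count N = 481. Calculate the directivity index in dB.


26.82 dB


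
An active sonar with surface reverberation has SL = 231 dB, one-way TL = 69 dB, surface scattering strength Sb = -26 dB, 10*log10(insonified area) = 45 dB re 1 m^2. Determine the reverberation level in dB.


RL = SL - 2*TL + Sb + 10*log10(A) = 231 - 2*69 + (-26) + 45 = 112

112 dB


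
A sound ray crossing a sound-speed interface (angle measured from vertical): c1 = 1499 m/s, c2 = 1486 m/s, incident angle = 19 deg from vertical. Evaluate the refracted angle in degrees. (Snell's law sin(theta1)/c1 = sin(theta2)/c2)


sin(theta2) = (c2/c1)*sin(theta1) = (1486/1499)*sin(19 deg) = 0.32274
theta2 = arcsin(0.32274) = 18.83

18.83 deg


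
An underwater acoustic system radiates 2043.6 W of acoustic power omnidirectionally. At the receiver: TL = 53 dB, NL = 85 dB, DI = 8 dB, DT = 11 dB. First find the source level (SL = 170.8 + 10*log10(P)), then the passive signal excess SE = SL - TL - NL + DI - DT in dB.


Step 1: SL = 170.8 + 10*log10(2043.6) = 203.9 dB
Step 2: SE = SL - TL - NL + DI - DT = 203.9 - 53 - 85 + 8 - 11 = 62.9

62.9 dB


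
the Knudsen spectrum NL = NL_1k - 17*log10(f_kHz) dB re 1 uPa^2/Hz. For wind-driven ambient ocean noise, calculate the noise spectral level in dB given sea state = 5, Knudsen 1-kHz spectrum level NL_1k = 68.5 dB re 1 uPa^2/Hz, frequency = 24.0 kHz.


NL = NL_1k - 17*log10(f_kHz) = 68.5 - 17*log10(24.0) = 68.5 - (23.46) = 45.04

45.04 dB


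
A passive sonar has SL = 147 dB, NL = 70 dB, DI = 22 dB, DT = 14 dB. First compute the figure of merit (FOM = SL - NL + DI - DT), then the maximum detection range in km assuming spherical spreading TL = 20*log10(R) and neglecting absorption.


Step 1: FOM = SL - NL + DI - DT = 147 - 70 + 22 - 14 = 85 dB
Step 2: at max range FOM = TL = 20*log10(R), so R = 10^(85/20) = 17782.79 m = 17.78 km

17.78 km


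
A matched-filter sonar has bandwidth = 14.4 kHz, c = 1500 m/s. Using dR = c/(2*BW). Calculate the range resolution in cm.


dR = c/(2*BW) = 1500 / (2 * 14.4e3) = 0.0521 m = 5.21 cm

5.21 cm


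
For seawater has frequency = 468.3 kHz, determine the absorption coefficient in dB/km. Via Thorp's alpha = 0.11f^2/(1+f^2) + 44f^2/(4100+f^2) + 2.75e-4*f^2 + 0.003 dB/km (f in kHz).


f^2 = 219304.89
alpha = 0.11*219304.89/(1+219304.89) + 44*219304.89/(4100+219304.89) + 2.75e-4*219304.89 + 0.003 = 103.614

103.614 dB/km


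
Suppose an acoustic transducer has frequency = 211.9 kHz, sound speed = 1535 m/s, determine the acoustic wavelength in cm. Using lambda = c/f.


lambda = c/f = 1535 / 211900 = 0.0072 m = 0.72 cm

0.72 cm


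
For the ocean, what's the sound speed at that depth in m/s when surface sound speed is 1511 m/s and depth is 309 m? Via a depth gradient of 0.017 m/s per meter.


c = 1511 + 0.017 * 309 = 1516.253

1516.253 m/s


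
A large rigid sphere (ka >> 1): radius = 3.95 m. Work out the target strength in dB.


5.91 dB


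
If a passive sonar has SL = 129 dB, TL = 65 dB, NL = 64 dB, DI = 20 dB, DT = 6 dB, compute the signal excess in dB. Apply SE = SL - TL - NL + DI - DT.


14 dB


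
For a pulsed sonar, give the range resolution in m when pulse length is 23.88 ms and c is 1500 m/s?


dR = c*tau/2 = 1500 * 23.88e-3 / 2 = 17.91

17.91 m


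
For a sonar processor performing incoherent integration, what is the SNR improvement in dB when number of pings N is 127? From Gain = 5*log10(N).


10.52 dB


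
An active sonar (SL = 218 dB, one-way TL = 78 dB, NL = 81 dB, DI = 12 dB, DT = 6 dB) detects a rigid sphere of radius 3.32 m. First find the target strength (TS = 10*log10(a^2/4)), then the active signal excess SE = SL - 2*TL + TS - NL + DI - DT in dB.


Step 1: TS = 10*log10(3.32^2/4) = 4.4 dB
Step 2: SE = SL - 2*TL + TS - NL + DI - DT = 218 - 2*78 + (4.4) - 81 + 12 - 6 = -8.6

-8.6 dB


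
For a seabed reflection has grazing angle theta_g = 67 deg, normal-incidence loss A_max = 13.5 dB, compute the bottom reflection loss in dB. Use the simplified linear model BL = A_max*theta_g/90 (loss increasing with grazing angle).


BL = A_max * theta_g / 90 = 13.5 * 67 / 90 = 10.05

10.05 dB


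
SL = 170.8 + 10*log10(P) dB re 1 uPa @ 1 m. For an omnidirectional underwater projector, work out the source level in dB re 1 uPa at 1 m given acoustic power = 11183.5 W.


211.29 dB


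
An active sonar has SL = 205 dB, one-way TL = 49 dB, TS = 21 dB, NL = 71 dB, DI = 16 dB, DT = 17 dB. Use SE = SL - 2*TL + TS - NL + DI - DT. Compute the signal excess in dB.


SE = SL - 2*TL + TS - NL + DI - DT = 205 - 2*49 + (21) - 71 + 16 - 17 = 56

56 dB


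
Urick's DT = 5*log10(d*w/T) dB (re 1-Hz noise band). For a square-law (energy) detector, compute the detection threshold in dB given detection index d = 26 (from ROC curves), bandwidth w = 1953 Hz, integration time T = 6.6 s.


DT = 5*log10(d*w/T) = 5*log10(26 * 1953 / 6.6) = 5*log10(7693.64) = 19.43

19.43 dB


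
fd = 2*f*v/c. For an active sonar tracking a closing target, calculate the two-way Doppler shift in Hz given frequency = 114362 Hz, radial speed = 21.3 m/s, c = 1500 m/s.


fd = 2*f*v/c = 2 * 114362 * 21.3 / 1500 = 3247.88

3247.88 Hz


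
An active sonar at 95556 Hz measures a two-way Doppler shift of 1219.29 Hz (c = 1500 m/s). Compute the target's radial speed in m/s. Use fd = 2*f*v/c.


9.57 m/s


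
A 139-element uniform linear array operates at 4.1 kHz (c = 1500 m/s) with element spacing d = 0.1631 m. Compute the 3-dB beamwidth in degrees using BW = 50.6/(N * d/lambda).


Step 1: lambda = 1500/4100 = 0.36585 m
Step 2: d/lambda = 0.1631/0.36585 = 0.4458
Step 3: BW = 50.6/(N * d/lambda) = 50.6/(139 * 0.4458) = 0.82

0.82 deg


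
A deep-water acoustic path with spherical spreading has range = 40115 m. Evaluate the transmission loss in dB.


92.07 dB


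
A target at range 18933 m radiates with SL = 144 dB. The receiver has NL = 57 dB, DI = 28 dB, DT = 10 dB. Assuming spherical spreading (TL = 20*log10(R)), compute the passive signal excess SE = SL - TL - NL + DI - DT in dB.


Step 1: TL = 20*log10(18933) = 85.54 dB
Step 2: SE = 144 - 85.54 - 57 + 28 - 10 = 19.46

19.46 dB


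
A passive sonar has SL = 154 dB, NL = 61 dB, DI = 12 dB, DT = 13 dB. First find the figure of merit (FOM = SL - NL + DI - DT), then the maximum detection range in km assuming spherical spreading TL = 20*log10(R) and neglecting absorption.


Step 1: FOM = SL - NL + DI - DT = 154 - 61 + 12 - 13 = 92 dB
Step 2: at max range FOM = TL = 20*log10(R), so R = 10^(92/20) = 39810.72 m = 39.81 km

39.81 km


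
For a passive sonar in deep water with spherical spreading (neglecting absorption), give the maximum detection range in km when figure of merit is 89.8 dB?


30.9 km


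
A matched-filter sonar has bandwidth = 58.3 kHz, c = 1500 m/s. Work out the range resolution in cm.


1.29 cm


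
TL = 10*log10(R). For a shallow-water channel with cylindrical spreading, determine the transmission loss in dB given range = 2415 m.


TL = 10*log10(2415) = 33.83

33.83 dB


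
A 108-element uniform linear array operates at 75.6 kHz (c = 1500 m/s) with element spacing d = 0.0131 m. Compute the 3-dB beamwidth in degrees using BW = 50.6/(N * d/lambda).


Step 1: lambda = 1500/75600 = 0.01984 m
Step 2: d/lambda = 0.0131/0.01984 = 0.6603
Step 3: BW = 50.6/(N * d/lambda) = 50.6/(108 * 0.6603) = 0.71

0.71 deg


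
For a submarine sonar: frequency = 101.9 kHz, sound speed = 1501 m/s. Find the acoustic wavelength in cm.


lambda = c/f = 1501 / 101900 = 0.0147 m = 1.47 cm

1.47 cm


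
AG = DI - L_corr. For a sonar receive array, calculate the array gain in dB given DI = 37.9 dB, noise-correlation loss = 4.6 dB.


AG = DI - L_corr = 37.9 - 4.6 = 33.3

33.3 dB


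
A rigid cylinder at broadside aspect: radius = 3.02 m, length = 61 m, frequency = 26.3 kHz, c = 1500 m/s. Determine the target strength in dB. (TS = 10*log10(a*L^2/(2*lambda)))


49.94 dB


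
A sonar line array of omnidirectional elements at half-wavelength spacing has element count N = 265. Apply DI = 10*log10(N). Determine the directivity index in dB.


DI = 10*log10(265) = 24.23

24.23 dB


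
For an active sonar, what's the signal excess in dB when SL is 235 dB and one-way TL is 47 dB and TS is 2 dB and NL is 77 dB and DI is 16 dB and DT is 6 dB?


SE = SL - 2*TL + TS - NL + DI - DT = 235 - 2*47 + (2) - 77 + 16 - 6 = 76

76 dB


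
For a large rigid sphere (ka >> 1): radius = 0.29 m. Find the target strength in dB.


-16.77 dB


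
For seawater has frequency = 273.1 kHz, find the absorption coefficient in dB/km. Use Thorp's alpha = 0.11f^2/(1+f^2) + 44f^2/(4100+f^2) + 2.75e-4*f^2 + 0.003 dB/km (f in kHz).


f^2 = 74583.61
alpha = 0.11*74583.61/(1+74583.61) + 44*74583.61/(4100+74583.61) + 2.75e-4*74583.61 + 0.003 = 62.331

62.331 dB/km


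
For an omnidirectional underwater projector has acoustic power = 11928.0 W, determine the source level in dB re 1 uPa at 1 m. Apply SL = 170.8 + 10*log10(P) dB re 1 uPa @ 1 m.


211.57 dB


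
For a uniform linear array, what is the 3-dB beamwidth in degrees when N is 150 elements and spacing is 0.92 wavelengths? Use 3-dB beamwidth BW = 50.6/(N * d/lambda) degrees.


BW = 50.6 / (150 * 0.92) = 50.6 / 138.0 = 0.37

0.37 deg


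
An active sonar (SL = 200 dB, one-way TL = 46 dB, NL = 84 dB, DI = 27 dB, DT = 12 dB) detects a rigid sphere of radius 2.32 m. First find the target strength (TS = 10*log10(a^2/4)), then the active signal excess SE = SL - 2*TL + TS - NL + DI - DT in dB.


Step 1: TS = 10*log10(2.32^2/4) = 1.29 dB
Step 2: SE = SL - 2*TL + TS - NL + DI - DT = 200 - 2*46 + (1.29) - 84 + 27 - 12 = 40.29

40.29 dB


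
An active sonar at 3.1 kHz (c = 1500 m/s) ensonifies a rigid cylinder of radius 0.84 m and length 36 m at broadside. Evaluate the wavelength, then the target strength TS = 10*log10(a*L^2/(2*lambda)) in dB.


Step 1: lambda = c/f = 1500/3100 = 0.48387 m
Step 2: TS = 10*log10(a*L^2/(2*lambda)) = 10*log10(0.84*36^2/(2*0.48387)) = 30.51

30.51 dB


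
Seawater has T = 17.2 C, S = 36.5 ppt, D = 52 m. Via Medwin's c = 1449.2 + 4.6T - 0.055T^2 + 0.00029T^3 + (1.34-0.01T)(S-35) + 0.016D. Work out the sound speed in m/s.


1516.11 m/s


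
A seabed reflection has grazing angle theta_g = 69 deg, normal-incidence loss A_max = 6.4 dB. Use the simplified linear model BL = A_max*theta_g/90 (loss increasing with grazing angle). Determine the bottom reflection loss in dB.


4.91 dB


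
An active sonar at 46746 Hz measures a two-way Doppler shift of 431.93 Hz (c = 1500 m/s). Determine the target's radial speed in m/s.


From fd = 2*f*v/c, v = c*fd/(2*f) = 1500 * 431.93 / (2*46746) = 6.93

6.93 m/s


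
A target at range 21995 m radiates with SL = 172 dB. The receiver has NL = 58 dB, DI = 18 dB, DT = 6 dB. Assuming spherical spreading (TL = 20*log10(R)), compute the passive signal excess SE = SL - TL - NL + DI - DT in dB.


39.15 dB


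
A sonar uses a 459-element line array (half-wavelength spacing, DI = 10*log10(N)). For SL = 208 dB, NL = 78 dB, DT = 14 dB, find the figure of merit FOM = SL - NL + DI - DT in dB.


142.62 dB


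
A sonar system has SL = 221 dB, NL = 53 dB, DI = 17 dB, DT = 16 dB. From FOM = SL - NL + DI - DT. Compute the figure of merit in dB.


169 dB


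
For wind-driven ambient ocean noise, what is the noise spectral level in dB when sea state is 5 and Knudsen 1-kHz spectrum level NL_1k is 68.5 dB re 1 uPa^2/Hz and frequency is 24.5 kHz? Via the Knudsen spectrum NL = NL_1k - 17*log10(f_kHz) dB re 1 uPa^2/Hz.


44.88 dB


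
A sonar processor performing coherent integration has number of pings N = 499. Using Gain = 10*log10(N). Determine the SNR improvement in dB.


26.98 dB


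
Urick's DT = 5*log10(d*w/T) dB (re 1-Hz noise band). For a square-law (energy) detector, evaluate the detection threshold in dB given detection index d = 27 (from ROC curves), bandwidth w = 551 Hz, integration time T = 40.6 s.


12.82 dB


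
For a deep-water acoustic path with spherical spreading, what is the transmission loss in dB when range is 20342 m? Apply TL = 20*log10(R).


86.17 dB


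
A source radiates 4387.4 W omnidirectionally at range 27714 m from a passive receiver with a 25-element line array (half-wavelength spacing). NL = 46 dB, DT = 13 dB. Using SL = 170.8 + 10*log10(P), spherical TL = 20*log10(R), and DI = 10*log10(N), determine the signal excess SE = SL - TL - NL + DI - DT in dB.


73.35 dB


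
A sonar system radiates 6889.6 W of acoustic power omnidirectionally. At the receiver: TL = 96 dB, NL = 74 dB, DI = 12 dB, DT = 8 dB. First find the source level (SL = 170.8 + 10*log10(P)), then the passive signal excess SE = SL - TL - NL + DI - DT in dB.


Step 1: SL = 170.8 + 10*log10(6889.6) = 209.18 dB
Step 2: SE = SL - TL - NL + DI - DT = 209.18 - 96 - 74 + 12 - 8 = 43.18

43.18 dB


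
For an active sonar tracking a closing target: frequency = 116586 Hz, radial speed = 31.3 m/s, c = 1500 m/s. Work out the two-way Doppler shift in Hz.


fd = 2*f*v/c = 2 * 116586 * 31.3 / 1500 = 4865.52

4865.52 Hz


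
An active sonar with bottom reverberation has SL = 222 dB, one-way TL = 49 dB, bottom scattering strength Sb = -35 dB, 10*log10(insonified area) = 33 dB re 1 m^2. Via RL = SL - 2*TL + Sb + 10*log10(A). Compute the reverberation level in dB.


RL = SL - 2*TL + Sb + 10*log10(A) = 222 - 2*49 + (-35) + 33 = 122

122 dB


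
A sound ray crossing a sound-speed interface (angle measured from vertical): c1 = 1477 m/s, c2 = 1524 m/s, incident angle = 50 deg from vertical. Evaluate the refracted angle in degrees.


sin(theta2) = (c2/c1)*sin(theta1) = (1524/1477)*sin(50 deg) = 0.79042
theta2 = arcsin(0.79042) = 52.22

52.22 deg


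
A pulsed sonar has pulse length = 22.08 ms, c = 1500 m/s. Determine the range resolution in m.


16.56 m


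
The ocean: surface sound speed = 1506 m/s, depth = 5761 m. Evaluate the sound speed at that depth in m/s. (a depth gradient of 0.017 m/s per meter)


c = 1506 + 0.017 * 5761 = 1603.937

1603.937 m/s


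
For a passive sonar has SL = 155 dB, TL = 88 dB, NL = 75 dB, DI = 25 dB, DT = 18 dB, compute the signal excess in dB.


SE = SL - TL - NL + DI - DT = 155 - 88 - 75 + 25 - 18 = -1

-1 dB


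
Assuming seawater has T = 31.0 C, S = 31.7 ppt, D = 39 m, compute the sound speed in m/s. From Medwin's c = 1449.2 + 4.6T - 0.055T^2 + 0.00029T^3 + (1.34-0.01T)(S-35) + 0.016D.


c = 1449.2 + 4.6*31.0 - 0.055*31.0^2 + 0.00029*31.0^3 + (1.34 - 0.01*31.0)*(31.7 - 35) + 0.016*39 = 1544.81

1544.81 m/s


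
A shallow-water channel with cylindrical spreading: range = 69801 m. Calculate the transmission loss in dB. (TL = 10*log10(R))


TL = 10*log10(69801) = 48.44

48.44 dB


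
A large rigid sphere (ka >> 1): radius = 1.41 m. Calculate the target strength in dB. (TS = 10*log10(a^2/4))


TS = 10*log10(1.41^2 / 4) = 10*log10(0.497025) = -3.04

-3.04 dB


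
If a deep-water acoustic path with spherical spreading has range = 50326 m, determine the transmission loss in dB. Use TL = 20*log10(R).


TL = 20*log10(50326) = 94.04

94.04 dB


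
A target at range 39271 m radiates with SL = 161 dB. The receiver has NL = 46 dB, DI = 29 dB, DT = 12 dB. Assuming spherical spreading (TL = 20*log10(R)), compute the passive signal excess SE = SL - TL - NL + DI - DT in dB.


Step 1: TL = 20*log10(39271) = 91.88 dB
Step 2: SE = 161 - 91.88 - 46 + 29 - 12 = 40.12

40.12 dB


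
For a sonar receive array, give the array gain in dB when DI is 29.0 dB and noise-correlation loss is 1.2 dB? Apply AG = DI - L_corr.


27.8 dB


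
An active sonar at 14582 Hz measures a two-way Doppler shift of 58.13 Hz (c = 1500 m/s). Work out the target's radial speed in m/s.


From fd = 2*f*v/c, v = c*fd/(2*f) = 1500 * 58.13 / (2*14582) = 2.99

2.99 m/s


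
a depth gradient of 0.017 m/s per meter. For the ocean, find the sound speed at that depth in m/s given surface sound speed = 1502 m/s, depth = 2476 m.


c = 1502 + 0.017 * 2476 = 1544.092

1544.092 m/s


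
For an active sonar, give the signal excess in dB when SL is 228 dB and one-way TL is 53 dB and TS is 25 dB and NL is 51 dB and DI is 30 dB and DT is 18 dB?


108 dB


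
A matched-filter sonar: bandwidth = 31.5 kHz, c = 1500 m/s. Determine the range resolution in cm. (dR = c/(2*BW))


dR = c/(2*BW) = 1500 / (2 * 31.5e3) = 0.0238 m = 2.38 cm

2.38 cm


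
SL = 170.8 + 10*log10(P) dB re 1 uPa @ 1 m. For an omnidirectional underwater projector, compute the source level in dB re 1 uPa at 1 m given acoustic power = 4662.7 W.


207.49 dB


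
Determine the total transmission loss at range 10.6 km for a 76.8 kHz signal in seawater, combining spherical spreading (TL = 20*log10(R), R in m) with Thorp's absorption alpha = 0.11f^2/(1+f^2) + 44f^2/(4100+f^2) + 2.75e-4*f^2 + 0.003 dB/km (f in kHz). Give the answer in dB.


Step 1 (Thorp): alpha = 0.11*5898.24/(1+5898.24) + 44*5898.24/(4100+5898.24) + 2.75e-4*5898.24 + 0.003 = 27.6918 dB/km
Step 2: TL_spread = 20*log10(10600) = 80.51 dB
Step 3: TL_abs = alpha*R = 27.6918 * 10.6 = 293.53 dB
Step 4: TL_total = 80.51 + 293.53 = 374.04

374.04 dB


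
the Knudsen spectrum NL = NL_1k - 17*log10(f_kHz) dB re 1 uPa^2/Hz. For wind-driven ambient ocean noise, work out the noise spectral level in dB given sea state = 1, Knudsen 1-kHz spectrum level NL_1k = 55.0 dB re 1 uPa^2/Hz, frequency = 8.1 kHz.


39.56 dB


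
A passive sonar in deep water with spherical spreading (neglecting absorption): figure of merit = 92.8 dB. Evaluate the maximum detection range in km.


43.65 km


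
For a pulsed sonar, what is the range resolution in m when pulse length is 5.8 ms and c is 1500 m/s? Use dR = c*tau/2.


dR = c*tau/2 = 1500 * 5.8e-3 / 2 = 4.35

4.35 m


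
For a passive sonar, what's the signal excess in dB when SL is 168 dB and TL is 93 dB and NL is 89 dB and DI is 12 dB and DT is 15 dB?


SE = SL - TL - NL + DI - DT = 168 - 93 - 89 + 12 - 15 = -17

-17 dB


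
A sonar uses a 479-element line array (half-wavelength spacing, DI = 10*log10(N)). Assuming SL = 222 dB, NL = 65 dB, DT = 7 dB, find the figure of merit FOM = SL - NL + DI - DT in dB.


Step 1: DI = 10*log10(479) = 26.8 dB
Step 2: FOM = SL - NL + DI - DT = 222 - 65 + 26.8 - 7 = 176.8

176.8 dB


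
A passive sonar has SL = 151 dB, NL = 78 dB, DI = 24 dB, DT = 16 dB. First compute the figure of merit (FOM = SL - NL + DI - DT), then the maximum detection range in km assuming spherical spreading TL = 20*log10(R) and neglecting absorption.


Step 1: FOM = SL - NL + DI - DT = 151 - 78 + 24 - 16 = 81 dB
Step 2: at max range FOM = TL = 20*log10(R), so R = 10^(81/20) = 11220.18 m = 11.22 km

11.22 km


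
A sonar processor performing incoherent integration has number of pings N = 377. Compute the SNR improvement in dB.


Gain = 5*log10(377) = 12.88

12.88 dB


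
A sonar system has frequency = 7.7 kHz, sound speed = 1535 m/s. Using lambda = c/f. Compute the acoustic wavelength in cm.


lambda = c/f = 1535 / 7700 = 0.1994 m = 19.94 cm

19.94 cm


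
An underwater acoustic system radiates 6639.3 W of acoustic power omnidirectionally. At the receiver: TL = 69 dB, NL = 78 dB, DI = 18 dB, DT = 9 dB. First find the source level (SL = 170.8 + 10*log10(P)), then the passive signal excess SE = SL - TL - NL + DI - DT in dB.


Step 1: SL = 170.8 + 10*log10(6639.3) = 209.02 dB
Step 2: SE = SL - TL - NL + DI - DT = 209.02 - 69 - 78 + 18 - 9 = 71.02

71.02 dB


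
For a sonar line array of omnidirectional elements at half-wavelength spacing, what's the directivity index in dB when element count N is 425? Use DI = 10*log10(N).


DI = 10*log10(425) = 26.28

26.28 dB


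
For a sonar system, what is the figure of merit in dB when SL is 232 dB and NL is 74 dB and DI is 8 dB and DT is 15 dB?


FOM = SL - NL + DI - DT = 232 - 74 + 8 - 15 = 151

151 dB


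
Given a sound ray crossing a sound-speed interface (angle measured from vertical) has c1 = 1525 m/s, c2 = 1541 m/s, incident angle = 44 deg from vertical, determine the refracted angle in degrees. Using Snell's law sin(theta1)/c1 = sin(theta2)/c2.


sin(theta2) = (c2/c1)*sin(theta1) = (1541/1525)*sin(44 deg) = 0.70195
theta2 = arcsin(0.70195) = 44.58

44.58 deg


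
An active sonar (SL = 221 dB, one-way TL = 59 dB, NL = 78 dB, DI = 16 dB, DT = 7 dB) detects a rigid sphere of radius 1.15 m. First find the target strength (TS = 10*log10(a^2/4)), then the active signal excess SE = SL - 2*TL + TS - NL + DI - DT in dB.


Step 1: TS = 10*log10(1.15^2/4) = -4.81 dB
Step 2: SE = SL - 2*TL + TS - NL + DI - DT = 221 - 2*59 + (-4.81) - 78 + 16 - 7 = 29.19

29.19 dB


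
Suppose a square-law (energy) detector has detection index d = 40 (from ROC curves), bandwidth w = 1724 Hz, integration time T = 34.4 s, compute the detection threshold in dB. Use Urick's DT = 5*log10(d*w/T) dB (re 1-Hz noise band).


DT = 5*log10(d*w/T) = 5*log10(40 * 1724 / 34.4) = 5*log10(2004.65) = 16.51

16.51 dB


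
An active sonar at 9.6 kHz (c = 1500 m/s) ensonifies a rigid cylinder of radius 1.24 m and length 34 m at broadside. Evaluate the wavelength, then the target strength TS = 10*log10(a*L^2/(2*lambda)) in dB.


Step 1: lambda = c/f = 1500/9600 = 0.15625 m
Step 2: TS = 10*log10(a*L^2/(2*lambda)) = 10*log10(1.24*34^2/(2*0.15625)) = 36.62

36.62 dB


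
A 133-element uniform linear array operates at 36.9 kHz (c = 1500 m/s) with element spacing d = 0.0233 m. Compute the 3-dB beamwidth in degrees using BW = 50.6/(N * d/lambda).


Step 1: lambda = 1500/36900 = 0.04065 m
Step 2: d/lambda = 0.0233/0.04065 = 0.5732
Step 3: BW = 50.6/(N * d/lambda) = 50.6/(133 * 0.5732) = 0.66

0.66 deg


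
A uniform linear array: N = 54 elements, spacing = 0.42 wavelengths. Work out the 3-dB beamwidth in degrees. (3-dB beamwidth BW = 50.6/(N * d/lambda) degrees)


2.23 deg


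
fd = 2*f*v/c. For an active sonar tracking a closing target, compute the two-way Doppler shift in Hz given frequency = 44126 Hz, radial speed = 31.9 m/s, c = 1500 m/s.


fd = 2*f*v/c = 2 * 44126 * 31.9 / 1500 = 1876.83

1876.83 Hz


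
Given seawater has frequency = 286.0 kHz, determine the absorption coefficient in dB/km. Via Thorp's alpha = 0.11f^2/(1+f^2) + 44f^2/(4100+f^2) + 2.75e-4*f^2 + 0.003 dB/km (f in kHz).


64.507 dB/km


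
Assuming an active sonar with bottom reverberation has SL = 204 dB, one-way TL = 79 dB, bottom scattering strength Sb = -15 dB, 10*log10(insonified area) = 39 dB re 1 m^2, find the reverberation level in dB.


RL = SL - 2*TL + Sb + 10*log10(A) = 204 - 2*79 + (-15) + 39 = 70

70 dB
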